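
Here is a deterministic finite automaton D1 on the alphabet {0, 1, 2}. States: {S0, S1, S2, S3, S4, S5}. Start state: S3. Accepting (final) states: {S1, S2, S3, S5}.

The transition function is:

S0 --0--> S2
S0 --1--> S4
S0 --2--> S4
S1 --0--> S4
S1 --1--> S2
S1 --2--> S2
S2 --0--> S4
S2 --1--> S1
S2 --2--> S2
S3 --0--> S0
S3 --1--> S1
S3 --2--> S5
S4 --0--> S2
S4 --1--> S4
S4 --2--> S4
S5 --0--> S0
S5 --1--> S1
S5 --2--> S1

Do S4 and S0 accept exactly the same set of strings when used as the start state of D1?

Every state is reachable, so we keep all 6.
Initial partition by acceptance: {S1,S2,S3,S5} | {S0,S4}.
Stable partition: {S1,S2,S3,S5} | {S0,S4} — 2 equivalence classes.
S4 and S0 lie in the same block of the stable partition, so they are equivalent — no string distinguishes them.

Yes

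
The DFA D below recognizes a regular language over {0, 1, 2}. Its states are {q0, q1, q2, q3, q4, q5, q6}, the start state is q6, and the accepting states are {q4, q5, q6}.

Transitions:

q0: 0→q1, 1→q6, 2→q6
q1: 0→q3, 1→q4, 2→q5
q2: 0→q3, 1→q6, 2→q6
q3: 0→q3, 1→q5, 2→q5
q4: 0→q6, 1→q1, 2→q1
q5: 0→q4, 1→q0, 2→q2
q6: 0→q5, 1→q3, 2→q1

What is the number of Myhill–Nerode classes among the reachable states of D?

Initial partition by acceptance: {q4,q5,q6} | {q0,q1,q2,q3}.
Stable partition: {q4,q5,q6} | {q0,q1,q2,q3} — 2 equivalence classes.

2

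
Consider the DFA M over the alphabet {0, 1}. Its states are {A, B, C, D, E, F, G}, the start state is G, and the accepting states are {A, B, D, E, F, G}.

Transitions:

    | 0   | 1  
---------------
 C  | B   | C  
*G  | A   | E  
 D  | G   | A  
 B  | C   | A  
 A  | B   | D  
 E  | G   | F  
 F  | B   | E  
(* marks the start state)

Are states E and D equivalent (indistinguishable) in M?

Yes

Initial partition by acceptance: {A,B,D,E,F,G} | {C}.
Split {A,B,D,E,F,G} by δ(·,0) → {A,D,E,F,G} and {B}.
Refine {A,D,E,F,G} on symbol 0: members go to different blocks, giving {D,E,G} and {A,F}.
Refine {D,E,G} on symbol 0: members go to different blocks, giving {D,E} and {G}.
No further refinement is possible. Final partition (5 blocks): {D,E} | {C} | {B} | {A,F} | {G}.
E and D lie in the same block of the stable partition, so they are equivalent — no string distinguishes them.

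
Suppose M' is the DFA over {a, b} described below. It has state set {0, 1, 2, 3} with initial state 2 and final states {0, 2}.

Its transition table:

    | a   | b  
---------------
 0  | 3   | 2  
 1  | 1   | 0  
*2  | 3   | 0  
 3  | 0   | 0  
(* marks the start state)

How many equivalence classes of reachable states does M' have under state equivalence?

First remove the unreachable states {1}; 3 states remain.
P0 = {0,2} | {3}.
The partition is now stable with 2 blocks: {0,2} | {3}.

2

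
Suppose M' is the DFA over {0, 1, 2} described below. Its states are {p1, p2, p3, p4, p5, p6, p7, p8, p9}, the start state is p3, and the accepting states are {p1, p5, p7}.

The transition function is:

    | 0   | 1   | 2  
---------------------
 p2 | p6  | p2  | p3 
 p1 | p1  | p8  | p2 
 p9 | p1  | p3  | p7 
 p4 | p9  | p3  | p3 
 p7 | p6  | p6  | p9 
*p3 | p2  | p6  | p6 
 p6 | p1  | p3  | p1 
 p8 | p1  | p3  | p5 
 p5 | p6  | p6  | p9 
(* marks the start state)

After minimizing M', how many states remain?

6

States {p4} cannot be reached from the start state, so discard them.
Initial partition by acceptance: {p1,p5,p7} | {p2,p3,p6,p8,p9}.
Split {p1,p5,p7} by δ(·,0) → {p5,p7} and {p1}.
Refine {p2,p3,p6,p8,p9} on symbol 0: members go to different blocks, giving {p6,p8,p9} and {p2,p3}.
Split {p6,p8,p9} by δ(·,2) → {p8,p9} and {p6}.
On input 0, block {p2,p3} splits into {p2} and {p3}.
Stable partition: {p5,p7} | {p8,p9} | {p1} | {p2} | {p6} | {p3} — 6 equivalence classes.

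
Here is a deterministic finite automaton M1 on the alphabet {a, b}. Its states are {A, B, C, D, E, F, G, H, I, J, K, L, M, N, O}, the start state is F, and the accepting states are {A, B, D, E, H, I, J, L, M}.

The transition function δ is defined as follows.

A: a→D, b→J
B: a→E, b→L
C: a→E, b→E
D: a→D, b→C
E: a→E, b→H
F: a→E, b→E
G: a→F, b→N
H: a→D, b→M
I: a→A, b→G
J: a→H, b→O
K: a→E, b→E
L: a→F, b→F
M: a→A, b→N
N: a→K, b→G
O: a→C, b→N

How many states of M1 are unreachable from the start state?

BFS from F reaches {A, C, D, E, F, G, H, J, K, M, N, O}; the 3 state(s) B, I, L are never visited.

3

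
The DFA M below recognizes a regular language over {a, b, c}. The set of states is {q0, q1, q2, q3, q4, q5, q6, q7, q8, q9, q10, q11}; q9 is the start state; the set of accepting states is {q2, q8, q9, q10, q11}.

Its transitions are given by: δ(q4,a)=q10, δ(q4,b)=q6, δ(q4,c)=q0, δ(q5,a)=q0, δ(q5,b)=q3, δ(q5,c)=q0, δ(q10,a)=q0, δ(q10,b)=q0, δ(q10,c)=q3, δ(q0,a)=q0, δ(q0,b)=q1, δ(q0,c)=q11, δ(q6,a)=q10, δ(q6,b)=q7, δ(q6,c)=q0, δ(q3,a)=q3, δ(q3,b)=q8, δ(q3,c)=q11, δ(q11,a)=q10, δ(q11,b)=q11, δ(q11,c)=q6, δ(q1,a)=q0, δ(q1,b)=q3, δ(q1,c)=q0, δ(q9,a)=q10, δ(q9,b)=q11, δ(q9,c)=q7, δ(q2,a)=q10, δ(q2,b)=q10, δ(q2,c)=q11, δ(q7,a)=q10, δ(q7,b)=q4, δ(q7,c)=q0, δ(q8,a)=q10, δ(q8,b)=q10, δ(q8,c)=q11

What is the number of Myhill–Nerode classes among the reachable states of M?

First remove the unreachable states {q2,q5}; 10 states remain.
Start with accepting vs non-accepting: {q8,q9,q10,q11} | {q0,q1,q3,q4,q6,q7}.
Refine {q8,q9,q10,q11} on symbol a: members go to different blocks, giving {q8,q9,q11} and {q10}.
Split {q8,q9,q11} by δ(·,b) → {q9,q11} and {q8}.
Refine {q0,q1,q3,q4,q6,q7} on symbol a: members go to different blocks, giving {q0,q1,q3} and {q4,q6,q7}.
Split {q0,q1,q3} by δ(·,b) → {q0,q1} and {q3}.
On input b, block {q0,q1} splits into {q0} and {q1}.
Stable partition: {q9,q11} | {q0} | {q10} | {q8} | {q4,q6,q7} | {q3} | {q1} — 7 equivalence classes.

7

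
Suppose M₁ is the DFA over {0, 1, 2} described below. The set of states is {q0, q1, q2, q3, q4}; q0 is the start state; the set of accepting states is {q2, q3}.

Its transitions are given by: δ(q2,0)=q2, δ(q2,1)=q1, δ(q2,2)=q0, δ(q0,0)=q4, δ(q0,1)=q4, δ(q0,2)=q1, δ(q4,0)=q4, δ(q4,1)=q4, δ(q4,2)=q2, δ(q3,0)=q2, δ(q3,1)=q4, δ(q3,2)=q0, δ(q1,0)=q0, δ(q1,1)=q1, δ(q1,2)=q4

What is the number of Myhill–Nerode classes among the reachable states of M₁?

First remove the unreachable states {q3}; 4 states remain.
P0 = {q2} | {q0,q1,q4}.
Refine {q0,q1,q4} on symbol 2: members go to different blocks, giving {q0,q1} and {q4}.
Split {q0,q1} by δ(·,0) → {q0} and {q1}.
Stable partition: {q2} | {q0} | {q4} | {q1} — 4 equivalence classes.

4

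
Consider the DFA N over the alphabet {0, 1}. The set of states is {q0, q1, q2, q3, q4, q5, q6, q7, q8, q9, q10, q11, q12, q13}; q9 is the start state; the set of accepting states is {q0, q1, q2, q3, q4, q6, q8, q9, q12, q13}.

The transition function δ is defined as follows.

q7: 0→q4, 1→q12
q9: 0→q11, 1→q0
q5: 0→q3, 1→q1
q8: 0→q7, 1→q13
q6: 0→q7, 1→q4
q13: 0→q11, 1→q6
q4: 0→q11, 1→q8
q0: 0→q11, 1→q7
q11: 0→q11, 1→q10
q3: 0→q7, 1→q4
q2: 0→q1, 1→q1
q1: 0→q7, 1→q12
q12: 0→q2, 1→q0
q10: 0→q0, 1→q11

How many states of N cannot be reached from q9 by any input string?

BFS from q9 reaches {q0, q1, q2, q4, q6, q7, q8, q9, q10, q11, q12, q13}; the 2 state(s) q3, q5 are never visited.

2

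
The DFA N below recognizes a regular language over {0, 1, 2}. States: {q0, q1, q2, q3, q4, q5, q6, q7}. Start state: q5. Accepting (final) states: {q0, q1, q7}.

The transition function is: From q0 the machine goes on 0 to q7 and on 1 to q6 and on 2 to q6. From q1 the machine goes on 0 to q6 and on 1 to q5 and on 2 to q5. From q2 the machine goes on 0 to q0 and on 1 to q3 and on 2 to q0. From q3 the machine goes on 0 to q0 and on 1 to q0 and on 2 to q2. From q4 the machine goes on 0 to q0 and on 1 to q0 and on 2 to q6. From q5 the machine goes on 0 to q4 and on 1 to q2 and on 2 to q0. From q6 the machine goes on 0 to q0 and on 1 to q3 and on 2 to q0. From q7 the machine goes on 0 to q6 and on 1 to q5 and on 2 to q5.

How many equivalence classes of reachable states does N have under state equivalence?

5

Reachable states from the start: {q0,q2,q3,q4,q5,q6,q7}. Unreachable: {q1} — drop them.
P0 = {q0,q7} | {q2,q3,q4,q5,q6}.
Refine {q0,q7} on symbol 0: members go to different blocks, giving {q0} and {q7}.
Refine {q2,q3,q4,q5,q6} on symbol 0: members go to different blocks, giving {q2,q3,q4,q6} and {q5}.
Refine {q2,q3,q4,q6} on symbol 1: members go to different blocks, giving {q2,q6} and {q3,q4}.
Stable partition: {q0} | {q2,q6} | {q7} | {q5} | {q3,q4} — 5 equivalence classes.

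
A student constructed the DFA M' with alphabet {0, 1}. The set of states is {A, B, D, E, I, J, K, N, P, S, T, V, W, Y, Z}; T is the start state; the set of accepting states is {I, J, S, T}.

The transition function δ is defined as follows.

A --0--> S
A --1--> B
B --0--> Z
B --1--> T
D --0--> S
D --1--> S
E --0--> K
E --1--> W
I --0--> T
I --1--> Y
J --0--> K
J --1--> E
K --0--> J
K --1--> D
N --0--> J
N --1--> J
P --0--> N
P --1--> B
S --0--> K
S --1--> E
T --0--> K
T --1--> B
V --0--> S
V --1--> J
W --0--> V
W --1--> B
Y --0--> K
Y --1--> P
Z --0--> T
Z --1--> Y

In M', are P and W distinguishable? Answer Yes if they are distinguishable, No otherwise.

No

Reachable states from the start: {B,D,E,J,K,N,P,S,T,V,W,Y,Z}. Unreachable: {A,I} — drop them.
Initial partition by acceptance: {J,S,T} | {B,D,E,K,N,P,V,W,Y,Z}.
Split {B,D,E,K,N,P,V,W,Y,Z} by δ(·,0) → {B,E,P,W,Y} and {D,K,N,V,Z}.
Refine {B,E,P,W,Y} on symbol 1: members go to different blocks, giving {E,P,W,Y} and {B}.
Split {J,S,T} by δ(·,1) → {J,S} and {T}.
Refine {E,P,W,Y} on symbol 1: members go to different blocks, giving {E,Y} and {P,W}.
Refine {D,K,N,V,Z} on symbol 0: members go to different blocks, giving {D,K,N,V} and {Z}.
Split {D,K,N,V} by δ(·,1) → {D,N,V} and {K}.
The partition is now stable with 8 blocks: {J,S} | {E,Y} | {D,N,V} | {B} | {T} | {P,W} | {Z} | {K}.
P and W lie in the same block of the stable partition, so they are equivalent — no string distinguishes them.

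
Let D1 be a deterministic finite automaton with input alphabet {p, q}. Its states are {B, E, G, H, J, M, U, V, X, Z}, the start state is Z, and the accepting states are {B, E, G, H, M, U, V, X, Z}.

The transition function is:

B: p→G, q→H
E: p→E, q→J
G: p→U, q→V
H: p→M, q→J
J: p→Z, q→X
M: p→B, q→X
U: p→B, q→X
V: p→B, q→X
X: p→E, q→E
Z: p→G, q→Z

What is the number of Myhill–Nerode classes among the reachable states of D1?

8

Every state is reachable, so we keep all 10.
P0 = {B,E,G,H,M,U,V,X,Z} | {J}.
Split {B,E,G,H,M,U,V,X,Z} by δ(·,q) → {B,G,M,U,V,X,Z} and {E,H}.
Refine {B,G,M,U,V,X,Z} on symbol p: members go to different blocks, giving {B,G,M,U,V,Z} and {X}.
Split {B,G,M,U,V,Z} by δ(·,q) → {M,U,V} and {G,Z} and {B}.
Refine {E,H} on symbol p: members go to different blocks, giving {E} and {H}.
Refine {G,Z} on symbol p: members go to different blocks, giving {G} and {Z}.
No further refinement is possible. Final partition (8 blocks): {M,U,V} | {J} | {E} | {X} | {G} | {B} | {H} | {Z}.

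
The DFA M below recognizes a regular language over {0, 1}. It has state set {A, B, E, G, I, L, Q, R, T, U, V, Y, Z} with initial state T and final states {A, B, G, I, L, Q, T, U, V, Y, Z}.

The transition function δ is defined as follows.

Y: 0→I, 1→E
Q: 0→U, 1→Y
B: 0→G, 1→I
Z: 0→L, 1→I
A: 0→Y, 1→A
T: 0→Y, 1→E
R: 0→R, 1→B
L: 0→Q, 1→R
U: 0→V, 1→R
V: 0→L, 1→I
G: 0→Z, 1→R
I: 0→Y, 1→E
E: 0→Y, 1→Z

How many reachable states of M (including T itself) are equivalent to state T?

States {A} cannot be reached from the start state, so discard them.
P0 = {B,G,I,L,Q,T,U,V,Y,Z} | {E,R}.
Split {B,G,I,L,Q,T,U,V,Y,Z} by δ(·,1) → {G,I,L,T,U,Y} and {B,Q,V,Z}.
Refine {G,I,L,T,U,Y} on symbol 0: members go to different blocks, giving {G,L,U} and {I,T,Y}.
Refine {E,R} on symbol 0: members go to different blocks, giving {E} and {R}.
No further refinement is possible. Final partition (5 blocks): {G,L,U} | {E} | {B,Q,V,Z} | {I,T,Y} | {R}.
State T belongs to the block {I,T,Y}, which has 3 states.

3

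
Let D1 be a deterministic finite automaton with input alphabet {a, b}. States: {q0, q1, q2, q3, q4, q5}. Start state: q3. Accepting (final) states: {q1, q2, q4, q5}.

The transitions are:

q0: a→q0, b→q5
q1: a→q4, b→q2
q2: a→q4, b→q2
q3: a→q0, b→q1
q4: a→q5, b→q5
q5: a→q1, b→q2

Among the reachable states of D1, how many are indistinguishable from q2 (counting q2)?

4

P0 = {q1,q2,q4,q5} | {q0,q3}.
The partition is now stable with 2 blocks: {q1,q2,q4,q5} | {q0,q3}.
The equivalence class containing q2 is {q1,q2,q4,q5}, of size 4.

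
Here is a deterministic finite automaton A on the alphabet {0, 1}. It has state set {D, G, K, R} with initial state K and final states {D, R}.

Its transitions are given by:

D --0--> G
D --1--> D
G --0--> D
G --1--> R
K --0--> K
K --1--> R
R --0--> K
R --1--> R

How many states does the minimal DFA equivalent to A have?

2

First remove the unreachable states {D,G}; 2 states remain.
Start with accepting vs non-accepting: {R} | {K}.
Stable partition: {R} | {K} — 2 equivalence classes.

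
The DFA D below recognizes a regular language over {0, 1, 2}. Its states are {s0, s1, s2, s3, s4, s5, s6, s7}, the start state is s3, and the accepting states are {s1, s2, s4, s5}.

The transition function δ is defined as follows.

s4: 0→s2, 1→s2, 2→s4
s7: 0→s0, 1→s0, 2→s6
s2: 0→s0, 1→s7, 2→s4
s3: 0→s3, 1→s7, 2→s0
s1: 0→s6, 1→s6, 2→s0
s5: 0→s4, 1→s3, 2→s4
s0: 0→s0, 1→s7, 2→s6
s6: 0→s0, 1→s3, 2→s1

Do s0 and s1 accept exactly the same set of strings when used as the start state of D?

First remove the unreachable states {s2,s4,s5}; 5 states remain.
Start with accepting vs non-accepting: {s1} | {s0,s3,s6,s7}.
Split {s0,s3,s6,s7} by δ(·,2) → {s0,s3,s7} and {s6}.
Refine {s0,s3,s7} on symbol 2: members go to different blocks, giving {s0,s7} and {s3}.
No further refinement is possible. Final partition (4 blocks): {s1} | {s0,s7} | {s6} | {s3}.
s0 and s1 end up in different blocks, so they are distinguishable. For instance, the string 'ε' is accepted from only s1.

No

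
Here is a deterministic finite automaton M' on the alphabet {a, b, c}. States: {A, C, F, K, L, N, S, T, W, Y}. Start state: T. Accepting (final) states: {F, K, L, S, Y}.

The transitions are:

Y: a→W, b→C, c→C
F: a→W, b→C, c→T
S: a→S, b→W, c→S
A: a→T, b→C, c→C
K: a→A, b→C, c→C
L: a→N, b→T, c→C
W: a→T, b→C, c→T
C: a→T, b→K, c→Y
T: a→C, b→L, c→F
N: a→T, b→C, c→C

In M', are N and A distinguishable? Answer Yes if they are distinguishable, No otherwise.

No

States {S} cannot be reached from the start state, so discard them.
Start with accepting vs non-accepting: {F,K,L,Y} | {A,C,N,T,W}.
Refine {A,C,N,T,W} on symbol b: members go to different blocks, giving {A,N,W} and {C,T}.
The partition is now stable with 3 blocks: {F,K,L,Y} | {A,N,W} | {C,T}.
N and A lie in the same block of the stable partition, so they are equivalent — no string distinguishes them.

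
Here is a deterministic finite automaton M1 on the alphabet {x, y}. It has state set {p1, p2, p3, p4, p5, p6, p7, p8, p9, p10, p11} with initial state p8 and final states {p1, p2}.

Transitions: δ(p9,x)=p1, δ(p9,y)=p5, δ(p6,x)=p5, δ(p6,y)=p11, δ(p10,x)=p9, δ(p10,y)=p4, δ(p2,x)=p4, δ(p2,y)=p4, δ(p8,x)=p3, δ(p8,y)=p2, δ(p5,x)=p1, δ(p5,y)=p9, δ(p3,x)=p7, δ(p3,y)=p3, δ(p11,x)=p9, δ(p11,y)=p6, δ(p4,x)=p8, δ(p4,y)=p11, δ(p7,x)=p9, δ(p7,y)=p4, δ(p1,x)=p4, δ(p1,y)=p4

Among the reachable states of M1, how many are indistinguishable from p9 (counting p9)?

2

First remove the unreachable states {p10}; 10 states remain.
Initial partition by acceptance: {p1,p2} | {p3,p4,p5,p6,p7,p8,p9,p11}.
Split {p3,p4,p5,p6,p7,p8,p9,p11} by δ(·,x) → {p3,p4,p6,p7,p8,p11} and {p5,p9}.
On input x, block {p3,p4,p6,p7,p8,p11} splits into {p3,p4,p8} and {p6,p7,p11}.
On input x, block {p3,p4,p8} splits into {p4,p8} and {p3}.
Split {p4,p8} by δ(·,x) → {p4} and {p8}.
Refine {p6,p7,p11} on symbol y: members go to different blocks, giving {p6,p11} and {p7}.
Stable partition: {p1,p2} | {p4} | {p5,p9} | {p6,p11} | {p3} | {p8} | {p7} — 7 equivalence classes.
State p9 belongs to the block {p5,p9}, which has 2 states.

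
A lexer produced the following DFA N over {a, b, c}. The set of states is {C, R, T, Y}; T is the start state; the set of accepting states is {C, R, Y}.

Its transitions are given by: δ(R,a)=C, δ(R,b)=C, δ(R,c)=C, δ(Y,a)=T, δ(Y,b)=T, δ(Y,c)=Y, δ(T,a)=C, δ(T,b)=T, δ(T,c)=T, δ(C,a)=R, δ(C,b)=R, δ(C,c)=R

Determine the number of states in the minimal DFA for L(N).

First remove the unreachable states {Y}; 3 states remain.
Initial partition by acceptance: {C,R} | {T}.
Stable partition: {C,R} | {T} — 2 equivalence classes.

2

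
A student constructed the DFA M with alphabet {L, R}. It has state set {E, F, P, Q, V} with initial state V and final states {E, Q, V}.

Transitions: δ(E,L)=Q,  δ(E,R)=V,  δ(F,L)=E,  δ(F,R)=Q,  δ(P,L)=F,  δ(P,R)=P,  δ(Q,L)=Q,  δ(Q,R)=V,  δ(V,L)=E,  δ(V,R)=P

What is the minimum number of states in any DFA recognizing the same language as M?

All states are reachable from the start state.
Start with accepting vs non-accepting: {E,Q,V} | {F,P}.
Refine {E,Q,V} on symbol R: members go to different blocks, giving {E,Q} and {V}.
Split {F,P} by δ(·,L) → {F} and {P}.
No further refinement is possible. Final partition (4 blocks): {E,Q} | {F} | {V} | {P}.

4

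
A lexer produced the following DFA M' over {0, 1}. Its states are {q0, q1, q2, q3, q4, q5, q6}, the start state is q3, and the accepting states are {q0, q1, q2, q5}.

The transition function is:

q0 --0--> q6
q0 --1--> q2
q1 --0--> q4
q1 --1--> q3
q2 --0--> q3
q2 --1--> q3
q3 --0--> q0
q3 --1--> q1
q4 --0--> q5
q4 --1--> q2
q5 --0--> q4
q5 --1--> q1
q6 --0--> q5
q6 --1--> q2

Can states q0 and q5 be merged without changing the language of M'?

Start with accepting vs non-accepting: {q0,q1,q2,q5} | {q3,q4,q6}.
Split {q0,q1,q2,q5} by δ(·,1) → {q0,q5} and {q1,q2}.
The partition is now stable with 3 blocks: {q0,q5} | {q3,q4,q6} | {q1,q2}.
q0 and q5 lie in the same block of the stable partition, so they are equivalent — no string distinguishes them.

Yes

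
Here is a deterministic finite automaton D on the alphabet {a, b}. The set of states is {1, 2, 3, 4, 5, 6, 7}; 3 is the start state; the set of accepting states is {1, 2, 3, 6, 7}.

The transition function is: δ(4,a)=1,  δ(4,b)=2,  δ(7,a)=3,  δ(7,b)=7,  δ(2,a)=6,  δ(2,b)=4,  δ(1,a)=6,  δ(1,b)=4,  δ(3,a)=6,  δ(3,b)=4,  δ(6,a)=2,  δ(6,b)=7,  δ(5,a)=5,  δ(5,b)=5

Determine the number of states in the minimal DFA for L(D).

3

States {5} cannot be reached from the start state, so discard them.
Start with accepting vs non-accepting: {1,2,3,6,7} | {4}.
On input b, block {1,2,3,6,7} splits into {1,2,3} and {6,7}.
No further refinement is possible. Final partition (3 blocks): {1,2,3} | {4} | {6,7}.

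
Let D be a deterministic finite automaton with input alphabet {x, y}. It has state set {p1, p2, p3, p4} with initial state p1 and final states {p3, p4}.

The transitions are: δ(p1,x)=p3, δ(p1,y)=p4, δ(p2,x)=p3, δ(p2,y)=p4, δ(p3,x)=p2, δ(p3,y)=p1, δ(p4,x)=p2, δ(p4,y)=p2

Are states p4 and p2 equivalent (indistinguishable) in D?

No

P0 = {p3,p4} | {p1,p2}.
The partition is now stable with 2 blocks: {p3,p4} | {p1,p2}.
p4 and p2 end up in different blocks, so they are distinguishable. For instance, the string 'ε' is accepted from only p4.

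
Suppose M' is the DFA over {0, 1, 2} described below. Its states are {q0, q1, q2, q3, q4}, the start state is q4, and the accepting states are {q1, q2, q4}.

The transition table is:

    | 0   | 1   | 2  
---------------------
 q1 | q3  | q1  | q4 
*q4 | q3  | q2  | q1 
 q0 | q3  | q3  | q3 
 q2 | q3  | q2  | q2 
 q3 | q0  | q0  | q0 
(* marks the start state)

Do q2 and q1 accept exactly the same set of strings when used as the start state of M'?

Initial partition by acceptance: {q1,q2,q4} | {q0,q3}.
No further refinement is possible. Final partition (2 blocks): {q1,q2,q4} | {q0,q3}.
q2 and q1 lie in the same block of the stable partition, so they are equivalent — no string distinguishes them.

Yes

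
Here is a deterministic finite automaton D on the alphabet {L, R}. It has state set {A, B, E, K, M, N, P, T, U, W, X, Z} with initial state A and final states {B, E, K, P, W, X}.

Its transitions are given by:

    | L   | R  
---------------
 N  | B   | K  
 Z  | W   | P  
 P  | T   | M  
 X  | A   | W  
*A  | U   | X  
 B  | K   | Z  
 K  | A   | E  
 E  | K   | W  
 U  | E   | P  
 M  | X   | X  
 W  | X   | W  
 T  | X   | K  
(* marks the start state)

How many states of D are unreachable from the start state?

3

BFS from A reaches {A, E, K, M, P, T, U, W, X}; the 3 state(s) B, N, Z are never visited.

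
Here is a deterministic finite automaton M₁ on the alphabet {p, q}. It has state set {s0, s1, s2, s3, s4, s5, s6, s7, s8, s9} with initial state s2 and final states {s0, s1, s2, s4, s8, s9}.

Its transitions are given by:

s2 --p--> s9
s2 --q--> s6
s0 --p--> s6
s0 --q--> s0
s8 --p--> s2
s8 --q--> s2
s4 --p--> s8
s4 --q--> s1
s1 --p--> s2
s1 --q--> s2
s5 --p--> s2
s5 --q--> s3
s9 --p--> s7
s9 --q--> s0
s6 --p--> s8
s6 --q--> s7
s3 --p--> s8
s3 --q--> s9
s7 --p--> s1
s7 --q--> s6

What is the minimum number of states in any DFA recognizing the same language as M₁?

Reachable states from the start: {s0,s1,s2,s6,s7,s8,s9}. Unreachable: {s3,s4,s5} — drop them.
P0 = {s0,s1,s2,s8,s9} | {s6,s7}.
On input p, block {s0,s1,s2,s8,s9} splits into {s1,s2,s8} and {s0,s9}.
Refine {s1,s2,s8} on symbol p: members go to different blocks, giving {s1,s8} and {s2}.
The partition is now stable with 4 blocks: {s1,s8} | {s6,s7} | {s0,s9} | {s2}.

4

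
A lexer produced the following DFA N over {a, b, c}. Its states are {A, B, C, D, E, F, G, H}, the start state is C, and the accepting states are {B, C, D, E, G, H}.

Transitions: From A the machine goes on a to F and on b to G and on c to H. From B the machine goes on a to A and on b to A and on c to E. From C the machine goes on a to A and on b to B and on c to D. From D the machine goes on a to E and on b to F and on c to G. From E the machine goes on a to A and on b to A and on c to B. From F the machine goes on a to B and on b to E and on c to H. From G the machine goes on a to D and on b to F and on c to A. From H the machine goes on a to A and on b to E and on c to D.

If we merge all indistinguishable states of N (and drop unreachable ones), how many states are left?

P0 = {B,C,D,E,G,H} | {A,F}.
On input a, block {B,C,D,E,G,H} splits into {B,C,E,H} and {D,G}.
Split {B,C,E,H} by δ(·,b) → {B,E} and {C,H}.
On input a, block {A,F} splits into {A} and {F}.
Split {D,G} by δ(·,a) → {D} and {G}.
No further refinement is possible. Final partition (6 blocks): {B,E} | {A} | {D} | {C,H} | {F} | {G}.

6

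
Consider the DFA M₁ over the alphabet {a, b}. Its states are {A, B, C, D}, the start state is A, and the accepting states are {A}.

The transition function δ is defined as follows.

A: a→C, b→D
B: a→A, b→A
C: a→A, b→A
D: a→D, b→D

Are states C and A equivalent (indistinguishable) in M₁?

No

States {B} cannot be reached from the start state, so discard them.
P0 = {A} | {C,D}.
On input a, block {C,D} splits into {C} and {D}.
Stable partition: {A} | {C} | {D} — 3 equivalence classes.
C and A end up in different blocks, so they are distinguishable. For instance, the string 'ε' is accepted from only A.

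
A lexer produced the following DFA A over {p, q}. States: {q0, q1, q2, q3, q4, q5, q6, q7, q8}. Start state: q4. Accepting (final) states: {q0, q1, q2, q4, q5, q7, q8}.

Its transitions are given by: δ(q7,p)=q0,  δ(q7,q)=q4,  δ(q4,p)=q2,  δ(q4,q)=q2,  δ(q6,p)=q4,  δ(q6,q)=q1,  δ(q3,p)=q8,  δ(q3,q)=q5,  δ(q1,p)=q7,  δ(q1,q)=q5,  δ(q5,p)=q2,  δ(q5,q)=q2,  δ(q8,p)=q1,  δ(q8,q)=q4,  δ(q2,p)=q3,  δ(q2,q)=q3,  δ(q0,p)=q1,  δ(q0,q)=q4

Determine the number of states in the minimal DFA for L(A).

4

First remove the unreachable states {q6}; 8 states remain.
P0 = {q0,q1,q2,q4,q5,q7,q8} | {q3}.
Split {q0,q1,q2,q4,q5,q7,q8} by δ(·,p) → {q0,q1,q4,q5,q7,q8} and {q2}.
On input p, block {q0,q1,q4,q5,q7,q8} splits into {q0,q1,q7,q8} and {q4,q5}.
The partition is now stable with 4 blocks: {q0,q1,q7,q8} | {q3} | {q2} | {q4,q5}.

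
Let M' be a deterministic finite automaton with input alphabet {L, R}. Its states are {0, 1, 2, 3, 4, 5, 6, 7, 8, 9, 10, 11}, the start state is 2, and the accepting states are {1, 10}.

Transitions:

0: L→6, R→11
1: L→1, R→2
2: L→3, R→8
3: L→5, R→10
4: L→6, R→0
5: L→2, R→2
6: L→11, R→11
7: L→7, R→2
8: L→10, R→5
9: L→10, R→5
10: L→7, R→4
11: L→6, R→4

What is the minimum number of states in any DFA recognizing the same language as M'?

First remove the unreachable states {1,9}; 10 states remain.
Start with accepting vs non-accepting: {10} | {0,2,3,4,5,6,7,8,11}.
Split {0,2,3,4,5,6,7,8,11} by δ(·,L) → {0,2,3,4,5,6,7,11} and {8}.
Refine {0,2,3,4,5,6,7,11} on symbol R: members go to different blocks, giving {0,4,5,6,7,11} and {2} and {3}.
Split {0,4,5,6,7,11} by δ(·,L) → {0,4,6,7,11} and {5}.
On input R, block {0,4,6,7,11} splits into {0,4,6,11} and {7}.
The partition is now stable with 7 blocks: {10} | {0,4,6,11} | {8} | {2} | {3} | {5} | {7}.

7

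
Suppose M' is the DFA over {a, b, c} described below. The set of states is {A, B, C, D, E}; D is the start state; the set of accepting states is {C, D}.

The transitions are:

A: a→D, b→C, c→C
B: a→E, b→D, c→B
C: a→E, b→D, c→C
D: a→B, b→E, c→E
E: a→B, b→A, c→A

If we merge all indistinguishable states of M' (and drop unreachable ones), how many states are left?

5

Every state is reachable, so we keep all 5.
P0 = {C,D} | {A,B,E}.
Split {C,D} by δ(·,b) → {C} and {D}.
Split {A,B,E} by δ(·,a) → {B,E} and {A}.
Refine {B,E} on symbol b: members go to different blocks, giving {B} and {E}.
Stable partition: {C} | {B} | {D} | {A} | {E} — 5 equivalence classes.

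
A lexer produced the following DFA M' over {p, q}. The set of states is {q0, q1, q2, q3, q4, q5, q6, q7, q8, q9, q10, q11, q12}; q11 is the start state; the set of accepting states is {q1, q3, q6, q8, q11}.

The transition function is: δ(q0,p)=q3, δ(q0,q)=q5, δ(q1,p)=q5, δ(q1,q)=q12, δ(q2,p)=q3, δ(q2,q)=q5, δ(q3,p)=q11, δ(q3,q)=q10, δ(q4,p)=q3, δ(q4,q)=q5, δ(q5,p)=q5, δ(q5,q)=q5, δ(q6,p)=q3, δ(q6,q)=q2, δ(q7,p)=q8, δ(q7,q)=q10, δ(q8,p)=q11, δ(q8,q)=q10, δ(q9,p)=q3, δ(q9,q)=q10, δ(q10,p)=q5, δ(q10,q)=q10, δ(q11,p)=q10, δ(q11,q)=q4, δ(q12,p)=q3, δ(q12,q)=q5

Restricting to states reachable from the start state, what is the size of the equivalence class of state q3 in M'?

States {q0,q1,q2,q6,q7,q8,q9,q12} cannot be reached from the start state, so discard them.
Start with accepting vs non-accepting: {q3,q11} | {q4,q5,q10}.
Refine {q3,q11} on symbol p: members go to different blocks, giving {q3} and {q11}.
Split {q4,q5,q10} by δ(·,p) → {q5,q10} and {q4}.
No further refinement is possible. Final partition (4 blocks): {q3} | {q5,q10} | {q11} | {q4}.
State q3 belongs to the block {q3}, which has 1 states.

1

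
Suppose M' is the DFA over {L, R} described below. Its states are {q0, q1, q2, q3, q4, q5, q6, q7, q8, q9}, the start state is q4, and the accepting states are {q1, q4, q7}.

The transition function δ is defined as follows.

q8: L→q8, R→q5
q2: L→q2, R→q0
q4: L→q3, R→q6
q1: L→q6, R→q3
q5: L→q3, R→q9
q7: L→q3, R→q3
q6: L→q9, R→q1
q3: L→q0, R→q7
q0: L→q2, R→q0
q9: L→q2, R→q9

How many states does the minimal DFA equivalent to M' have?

3

First remove the unreachable states {q5,q8}; 8 states remain.
P0 = {q1,q4,q7} | {q0,q2,q3,q6,q9}.
On input R, block {q0,q2,q3,q6,q9} splits into {q0,q2,q9} and {q3,q6}.
The partition is now stable with 3 blocks: {q1,q4,q7} | {q0,q2,q9} | {q3,q6}.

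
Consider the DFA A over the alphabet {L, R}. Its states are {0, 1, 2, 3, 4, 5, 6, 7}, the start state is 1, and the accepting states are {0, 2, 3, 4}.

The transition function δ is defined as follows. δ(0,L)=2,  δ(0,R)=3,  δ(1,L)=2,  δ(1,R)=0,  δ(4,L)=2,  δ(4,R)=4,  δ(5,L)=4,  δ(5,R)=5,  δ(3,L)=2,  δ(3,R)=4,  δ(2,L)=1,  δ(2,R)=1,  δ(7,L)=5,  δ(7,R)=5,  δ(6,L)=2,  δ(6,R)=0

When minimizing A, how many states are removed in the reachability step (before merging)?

3

BFS from 1 reaches {0, 1, 2, 3, 4}; the 3 state(s) 5, 6, 7 are never visited.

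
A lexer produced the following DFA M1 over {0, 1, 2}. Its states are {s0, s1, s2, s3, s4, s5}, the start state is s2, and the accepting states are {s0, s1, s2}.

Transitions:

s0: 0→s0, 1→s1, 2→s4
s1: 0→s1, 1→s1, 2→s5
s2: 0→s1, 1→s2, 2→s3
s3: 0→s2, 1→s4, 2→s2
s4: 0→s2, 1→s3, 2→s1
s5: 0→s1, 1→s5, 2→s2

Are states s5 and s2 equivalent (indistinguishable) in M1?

No

States {s0} cannot be reached from the start state, so discard them.
Start with accepting vs non-accepting: {s1,s2} | {s3,s4,s5}.
The partition is now stable with 2 blocks: {s1,s2} | {s3,s4,s5}.
s5 and s2 end up in different blocks, so they are distinguishable. For instance, the string 'ε' is accepted from only s2.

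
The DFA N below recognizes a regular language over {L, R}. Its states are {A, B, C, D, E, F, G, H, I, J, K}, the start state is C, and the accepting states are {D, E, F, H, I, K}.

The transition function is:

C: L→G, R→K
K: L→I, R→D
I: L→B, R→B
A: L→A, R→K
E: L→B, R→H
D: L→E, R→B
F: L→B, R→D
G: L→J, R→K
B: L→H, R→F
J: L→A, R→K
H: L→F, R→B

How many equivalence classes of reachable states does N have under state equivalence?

All states are reachable from the start state.
Initial partition by acceptance: {D,E,F,H,I,K} | {A,B,C,G,J}.
On input L, block {D,E,F,H,I,K} splits into {D,H,K} and {E,F,I}.
On input R, block {D,H,K} splits into {D,H} and {K}.
On input L, block {A,B,C,G,J} splits into {A,C,G,J} and {B}.
Split {E,F,I} by δ(·,R) → {E,F} and {I}.
No further refinement is possible. Final partition (6 blocks): {D,H} | {A,C,G,J} | {E,F} | {K} | {B} | {I}.

6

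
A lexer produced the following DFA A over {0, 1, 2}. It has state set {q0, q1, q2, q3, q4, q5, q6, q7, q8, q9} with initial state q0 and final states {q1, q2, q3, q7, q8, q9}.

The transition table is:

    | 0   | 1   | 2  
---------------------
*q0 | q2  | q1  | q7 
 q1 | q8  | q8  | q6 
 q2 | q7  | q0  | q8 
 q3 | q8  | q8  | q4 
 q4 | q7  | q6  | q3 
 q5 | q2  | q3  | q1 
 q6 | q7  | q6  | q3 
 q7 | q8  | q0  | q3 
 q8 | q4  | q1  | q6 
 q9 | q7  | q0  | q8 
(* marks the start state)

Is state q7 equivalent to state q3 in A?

Reachable states from the start: {q0,q1,q2,q3,q4,q6,q7,q8}. Unreachable: {q5,q9} — drop them.
P0 = {q1,q2,q3,q7,q8} | {q0,q4,q6}.
Split {q1,q2,q3,q7,q8} by δ(·,0) → {q1,q2,q3,q7} and {q8}.
Split {q1,q2,q3,q7} by δ(·,0) → {q1,q3,q7} and {q2}.
Split {q1,q3,q7} by δ(·,1) → {q1,q3} and {q7}.
On input 0, block {q0,q4,q6} splits into {q4,q6} and {q0}.
Stable partition: {q1,q3} | {q4,q6} | {q8} | {q2} | {q7} | {q0} — 6 equivalence classes.
q7 and q3 end up in different blocks, so they are distinguishable. For instance, the string '1' is accepted from only q3.

No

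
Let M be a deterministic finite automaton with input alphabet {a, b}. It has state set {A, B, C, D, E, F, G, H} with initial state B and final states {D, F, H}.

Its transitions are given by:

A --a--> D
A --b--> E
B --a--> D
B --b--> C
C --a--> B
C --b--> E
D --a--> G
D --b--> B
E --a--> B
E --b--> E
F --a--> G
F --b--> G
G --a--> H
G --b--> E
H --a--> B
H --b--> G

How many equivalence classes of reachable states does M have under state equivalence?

Reachable states from the start: {B,C,D,E,G,H}. Unreachable: {A,F} — drop them.
Start with accepting vs non-accepting: {D,H} | {B,C,E,G}.
On input a, block {B,C,E,G} splits into {B,G} and {C,E}.
Stable partition: {D,H} | {B,G} | {C,E} — 3 equivalence classes.

3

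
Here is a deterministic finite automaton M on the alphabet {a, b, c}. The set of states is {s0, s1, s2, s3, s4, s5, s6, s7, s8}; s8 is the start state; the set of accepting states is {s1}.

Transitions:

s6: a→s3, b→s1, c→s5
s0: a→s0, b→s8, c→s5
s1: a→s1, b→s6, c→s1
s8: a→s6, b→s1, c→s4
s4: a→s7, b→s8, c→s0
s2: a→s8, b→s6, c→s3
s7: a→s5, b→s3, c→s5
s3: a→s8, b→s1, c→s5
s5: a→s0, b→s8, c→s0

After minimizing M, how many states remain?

3

States {s2} cannot be reached from the start state, so discard them.
Initial partition by acceptance: {s1} | {s0,s3,s4,s5,s6,s7,s8}.
Refine {s0,s3,s4,s5,s6,s7,s8} on symbol b: members go to different blocks, giving {s0,s4,s5,s7} and {s3,s6,s8}.
Stable partition: {s1} | {s0,s4,s5,s7} | {s3,s6,s8} — 3 equivalence classes.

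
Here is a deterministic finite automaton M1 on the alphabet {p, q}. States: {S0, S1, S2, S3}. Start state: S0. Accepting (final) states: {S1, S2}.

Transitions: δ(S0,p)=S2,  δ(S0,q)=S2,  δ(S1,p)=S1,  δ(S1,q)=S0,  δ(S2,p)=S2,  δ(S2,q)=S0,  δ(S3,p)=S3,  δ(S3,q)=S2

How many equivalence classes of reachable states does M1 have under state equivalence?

2

Reachable states from the start: {S0,S2}. Unreachable: {S1,S3} — drop them.
Start with accepting vs non-accepting: {S2} | {S0}.
Stable partition: {S2} | {S0} — 2 equivalence classes.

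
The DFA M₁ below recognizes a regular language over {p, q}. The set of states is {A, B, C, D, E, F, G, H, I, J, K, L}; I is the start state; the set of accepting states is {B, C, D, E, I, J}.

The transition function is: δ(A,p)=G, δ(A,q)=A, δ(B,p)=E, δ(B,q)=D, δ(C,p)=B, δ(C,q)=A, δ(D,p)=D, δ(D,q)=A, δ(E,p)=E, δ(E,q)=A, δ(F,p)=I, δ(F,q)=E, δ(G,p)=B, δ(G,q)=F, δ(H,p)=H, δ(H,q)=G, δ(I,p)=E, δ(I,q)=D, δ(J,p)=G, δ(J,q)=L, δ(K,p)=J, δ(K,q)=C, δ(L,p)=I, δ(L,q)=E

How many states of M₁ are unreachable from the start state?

5

Starting at I and following transitions, the reachable set is {A, B, D, E, F, G, I}. That leaves C, H, J, K, L unreachable — 5 in total.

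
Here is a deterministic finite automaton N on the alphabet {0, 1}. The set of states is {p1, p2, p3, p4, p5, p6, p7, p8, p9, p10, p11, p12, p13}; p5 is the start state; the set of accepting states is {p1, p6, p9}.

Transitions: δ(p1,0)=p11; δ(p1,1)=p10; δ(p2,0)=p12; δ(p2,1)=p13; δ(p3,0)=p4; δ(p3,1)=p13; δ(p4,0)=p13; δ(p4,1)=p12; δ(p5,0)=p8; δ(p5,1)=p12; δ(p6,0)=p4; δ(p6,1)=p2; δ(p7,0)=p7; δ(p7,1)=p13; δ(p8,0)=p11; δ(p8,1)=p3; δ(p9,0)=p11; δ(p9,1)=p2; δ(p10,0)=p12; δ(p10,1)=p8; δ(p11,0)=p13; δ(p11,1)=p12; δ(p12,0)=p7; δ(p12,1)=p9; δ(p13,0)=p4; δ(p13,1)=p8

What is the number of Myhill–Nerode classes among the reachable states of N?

6

States {p1,p6,p10} cannot be reached from the start state, so discard them.
Initial partition by acceptance: {p9} | {p2,p3,p4,p5,p7,p8,p11,p12,p13}.
Refine {p2,p3,p4,p5,p7,p8,p11,p12,p13} on symbol 1: members go to different blocks, giving {p2,p3,p4,p5,p7,p8,p11,p13} and {p12}.
Refine {p2,p3,p4,p5,p7,p8,p11,p13} on symbol 0: members go to different blocks, giving {p3,p4,p5,p7,p8,p11,p13} and {p2}.
Refine {p3,p4,p5,p7,p8,p11,p13} on symbol 1: members go to different blocks, giving {p3,p7,p8,p13} and {p4,p5,p11}.
Refine {p3,p7,p8,p13} on symbol 0: members go to different blocks, giving {p3,p8,p13} and {p7}.
Stable partition: {p9} | {p3,p8,p13} | {p12} | {p2} | {p4,p5,p11} | {p7} — 6 equivalence classes.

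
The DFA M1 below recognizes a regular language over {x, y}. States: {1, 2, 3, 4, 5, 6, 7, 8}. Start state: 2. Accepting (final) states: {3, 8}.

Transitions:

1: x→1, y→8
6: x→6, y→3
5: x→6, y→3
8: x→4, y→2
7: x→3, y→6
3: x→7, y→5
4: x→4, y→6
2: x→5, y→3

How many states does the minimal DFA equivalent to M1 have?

Reachable states from the start: {2,3,5,6,7}. Unreachable: {1,4,8} — drop them.
P0 = {3} | {2,5,6,7}.
Refine {2,5,6,7} on symbol x: members go to different blocks, giving {2,5,6} and {7}.
The partition is now stable with 3 blocks: {3} | {2,5,6} | {7}.

3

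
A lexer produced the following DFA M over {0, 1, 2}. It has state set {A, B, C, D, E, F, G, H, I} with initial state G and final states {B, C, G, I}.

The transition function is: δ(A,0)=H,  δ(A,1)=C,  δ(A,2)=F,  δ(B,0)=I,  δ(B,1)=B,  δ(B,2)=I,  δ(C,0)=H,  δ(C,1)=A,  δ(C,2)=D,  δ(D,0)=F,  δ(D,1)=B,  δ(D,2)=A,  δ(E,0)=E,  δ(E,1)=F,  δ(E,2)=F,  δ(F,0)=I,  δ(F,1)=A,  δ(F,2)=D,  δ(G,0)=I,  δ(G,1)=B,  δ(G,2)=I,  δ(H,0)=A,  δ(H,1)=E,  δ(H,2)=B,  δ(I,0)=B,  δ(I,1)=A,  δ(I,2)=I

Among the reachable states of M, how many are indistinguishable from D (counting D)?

P0 = {B,C,G,I} | {A,D,E,F,H}.
On input 0, block {B,C,G,I} splits into {B,G,I} and {C}.
Refine {B,G,I} on symbol 1: members go to different blocks, giving {B,G} and {I}.
On input 0, block {A,D,E,F,H} splits into {A,D,E,H} and {F}.
Split {A,D,E,H} by δ(·,0) → {A,E,H} and {D}.
Refine {A,E,H} on symbol 1: members go to different blocks, giving {A} and {E} and {H}.
No further refinement is possible. Final partition (8 blocks): {B,G} | {A} | {C} | {I} | {F} | {D} | {E} | {H}.
State D belongs to the block {D}, which has 1 states.

1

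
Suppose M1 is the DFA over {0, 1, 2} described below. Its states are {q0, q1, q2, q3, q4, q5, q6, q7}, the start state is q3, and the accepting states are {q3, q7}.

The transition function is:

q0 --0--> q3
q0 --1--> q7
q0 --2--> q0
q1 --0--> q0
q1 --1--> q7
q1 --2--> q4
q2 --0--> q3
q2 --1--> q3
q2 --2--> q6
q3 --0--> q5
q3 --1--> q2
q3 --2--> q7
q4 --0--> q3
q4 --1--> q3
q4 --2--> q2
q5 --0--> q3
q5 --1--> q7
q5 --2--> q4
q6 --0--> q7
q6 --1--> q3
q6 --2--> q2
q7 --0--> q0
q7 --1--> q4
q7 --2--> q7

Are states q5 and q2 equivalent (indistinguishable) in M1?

Reachable states from the start: {q0,q2,q3,q4,q5,q6,q7}. Unreachable: {q1} — drop them.
P0 = {q3,q7} | {q0,q2,q4,q5,q6}.
No further refinement is possible. Final partition (2 blocks): {q3,q7} | {q0,q2,q4,q5,q6}.
q5 and q2 lie in the same block of the stable partition, so they are equivalent — no string distinguishes them.

Yes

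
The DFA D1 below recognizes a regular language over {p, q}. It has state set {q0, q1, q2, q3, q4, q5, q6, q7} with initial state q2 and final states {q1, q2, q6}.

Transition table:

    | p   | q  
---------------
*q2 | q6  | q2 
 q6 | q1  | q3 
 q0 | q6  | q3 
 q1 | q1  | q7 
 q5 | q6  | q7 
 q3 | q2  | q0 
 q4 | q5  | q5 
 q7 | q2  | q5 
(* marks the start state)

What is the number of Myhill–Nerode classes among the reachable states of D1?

Reachable states from the start: {q0,q1,q2,q3,q5,q6,q7}. Unreachable: {q4} — drop them.
Start with accepting vs non-accepting: {q1,q2,q6} | {q0,q3,q5,q7}.
Refine {q1,q2,q6} on symbol q: members go to different blocks, giving {q1,q6} and {q2}.
Refine {q0,q3,q5,q7} on symbol p: members go to different blocks, giving {q0,q5} and {q3,q7}.
No further refinement is possible. Final partition (4 blocks): {q1,q6} | {q0,q5} | {q2} | {q3,q7}.

4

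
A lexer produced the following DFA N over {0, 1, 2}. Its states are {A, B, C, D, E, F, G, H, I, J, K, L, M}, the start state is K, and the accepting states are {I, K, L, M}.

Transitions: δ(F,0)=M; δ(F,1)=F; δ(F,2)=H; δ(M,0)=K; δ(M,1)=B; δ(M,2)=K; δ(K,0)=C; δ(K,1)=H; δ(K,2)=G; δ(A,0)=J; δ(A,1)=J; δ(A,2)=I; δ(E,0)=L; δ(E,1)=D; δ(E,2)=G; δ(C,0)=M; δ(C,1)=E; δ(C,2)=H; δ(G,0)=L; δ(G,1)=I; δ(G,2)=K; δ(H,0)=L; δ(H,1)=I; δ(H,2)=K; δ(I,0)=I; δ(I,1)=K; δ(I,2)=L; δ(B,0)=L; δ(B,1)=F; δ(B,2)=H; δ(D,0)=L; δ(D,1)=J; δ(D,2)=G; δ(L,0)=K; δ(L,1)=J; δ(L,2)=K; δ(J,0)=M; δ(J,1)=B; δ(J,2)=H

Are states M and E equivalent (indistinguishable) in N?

Reachable states from the start: {B,C,D,E,F,G,H,I,J,K,L,M}. Unreachable: {A} — drop them.
Start with accepting vs non-accepting: {I,K,L,M} | {B,C,D,E,F,G,H,J}.
Split {I,K,L,M} by δ(·,0) → {I,L,M} and {K}.
Split {I,L,M} by δ(·,0) → {L,M} and {I}.
Split {B,C,D,E,F,G,H,J} by δ(·,1) → {B,C,D,E,F,J} and {G,H}.
No further refinement is possible. Final partition (5 blocks): {L,M} | {B,C,D,E,F,J} | {K} | {I} | {G,H}.
M and E end up in different blocks, so they are distinguishable. For instance, the string 'ε' is accepted from only M.

No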